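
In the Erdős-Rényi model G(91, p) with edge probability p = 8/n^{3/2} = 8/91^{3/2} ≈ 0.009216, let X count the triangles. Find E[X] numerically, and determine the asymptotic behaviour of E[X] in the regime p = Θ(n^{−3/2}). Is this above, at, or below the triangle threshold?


Number of potential triangles: C(91, 3) = 121485.
Each occurs with probability p³ ≈ (0.009216)³ ≈ 7.826790e-07.
By linearity: E[X] = C(91, 3)·p³ ≈ 121485 · 7.826790e-07 ≈ 0.0951.
Since α = 3/2 > 1, p = c/n^{3/2} = o(1/n) is below the triangle threshold p ~ 1/n. Asymptotically E[X] ~ (c³/6)·n^{3(1−α)} = (8³/6)·n^{-1.5} → 0, so by Markov's inequality G has no triangles w.h.p.

E[X] ≈ 0.0951; in regime p = Θ(1/n^{3/2}) E[X] tends to 0 (below the triangle threshold p ~ 1/n).


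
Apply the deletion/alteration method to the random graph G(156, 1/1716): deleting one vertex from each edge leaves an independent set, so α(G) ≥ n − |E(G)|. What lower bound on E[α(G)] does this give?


E[|E(G)|] = C(156, 2)·p = 12090 · (1/1716) = 155/22.
E[α(G)] ≥ n − E[|E(G)|] = 156 − 155/22 = 3277/22.
Numerically: ≈ 148.955.
(This is only a lower bound; the true E[α(G)] may be larger.)

E[α(G)] ≥ 3277/22 ≈ 148.955.


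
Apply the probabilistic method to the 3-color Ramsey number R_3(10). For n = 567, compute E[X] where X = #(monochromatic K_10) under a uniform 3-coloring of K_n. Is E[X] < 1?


E[X] = C(567, 10) · 3^{1 − 45} = 873787071273467749398 · 3^{−44} = 873787071273467749398/984770902183611232881.
As a reduced fraction: E[X] = 10787494707079848758/12157665459056928801 ≈ 0.88730.
Is E[X] < 1? YES.
Since E[X] < 1, there exists a 3-coloring of K_{567} with no monochromatic K_10; hence R_3(10) > 567.

E[X] = 10787494707079848758/12157665459056928801 ≈ 0.88730; E[X] < 1, so R_3(10) > 567.


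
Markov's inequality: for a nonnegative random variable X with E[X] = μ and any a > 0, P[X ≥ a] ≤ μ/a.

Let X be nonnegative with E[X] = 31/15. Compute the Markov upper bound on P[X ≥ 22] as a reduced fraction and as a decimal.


μ = E[X] = 31/15, a = 22.
Markov: P[X ≥ 22] ≤ μ/a = (31/15)/22 = 31/330.
Numerically: ≈ 0.0939.
(Since a = 22 > μ = 2.0667, the bound 31/330 is < 1 and informative.)

P[X ≥ 22] ≤ 31/330 ≈ 0.0939.


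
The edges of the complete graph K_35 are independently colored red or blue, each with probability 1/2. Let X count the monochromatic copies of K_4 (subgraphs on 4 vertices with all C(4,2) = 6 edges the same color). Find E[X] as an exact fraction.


Let X = Σ_S X_S over the C(35, 4) = 52360 subsets S of size 4, where X_S = 1 if the K_4 on S is monochromatic.
For a fixed S, the K_4 on S has C(4, 2) = 6 edges. P[all 6 edges red] = (1/2)^6, and likewise for blue, so P[monochromatic] = 2·(1/2)^6 = 2^{1 − 6} = 1/32.
By linearity of expectation: E[X] = C(35, 4) · 2^{1 − 6} = 52360 · 1/32 = 6545/4.
Numerically: E[X] ≈ 1636.2500.

E[X] = C(35,4)·2^(1−C(4,2)) = 6545/4 ≈ 1636.2500.


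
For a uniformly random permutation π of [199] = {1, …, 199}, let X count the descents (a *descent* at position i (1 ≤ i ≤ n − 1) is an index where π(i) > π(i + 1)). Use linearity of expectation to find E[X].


Write X = Σ X_I over i = 1, …, 198, with X_I the indicator of one descent.
There are 198 indicators.
For each fixed i, the pair (π(i), π(i+1)) is a uniformly random ordered pair of distinct values from {1, …, 199}; by symmetry P[π(i) > π(i+1)] = 1/2.
By linearity: E[X] = 198 · (1/2) = (199 − 1) · (1/2) = 99 ≈ 99.00000.

E[X] = 99 = 99.00000.


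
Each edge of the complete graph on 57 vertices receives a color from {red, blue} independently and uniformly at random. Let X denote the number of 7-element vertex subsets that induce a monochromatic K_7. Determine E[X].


Let X = Σ_S X_S over the C(57, 7) = 264385836 subsets S of size 7, where X_S = 1 if the K_7 on S is monochromatic.
For a fixed S, the K_7 on S has C(7, 2) = 21 edges. P[all 21 edges red] = (1/2)^21, and likewise for blue, so P[monochromatic] = 2·(1/2)^21 = 2^{1 − 21} = 1/1048576.
Summing: E[X] = C(57, 7) · 2^{1 − 21} = 264385836 · 1/1048576 = 66096459/262144.
Numerically: E[X] ≈ 252.13798.

E[X] = C(57,7)·2^(1−C(7,2)) = 66096459/262144 ≈ 252.13798.


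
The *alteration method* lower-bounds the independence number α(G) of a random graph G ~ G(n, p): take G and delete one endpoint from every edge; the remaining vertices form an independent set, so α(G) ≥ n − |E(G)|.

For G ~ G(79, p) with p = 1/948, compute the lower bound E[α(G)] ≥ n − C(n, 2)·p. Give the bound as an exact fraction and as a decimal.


E[|E(G)|] = C(79, 2)·p = 3081 · (1/948) = 13/4.
E[α(G)] ≥ n − E[|E(G)|] = 79 − 13/4 = 303/4.
Numerically: ≈ 75.7500.
(This is only a lower bound; the true E[α(G)] may be larger.)

E[α(G)] ≥ 303/4 ≈ 75.7500.


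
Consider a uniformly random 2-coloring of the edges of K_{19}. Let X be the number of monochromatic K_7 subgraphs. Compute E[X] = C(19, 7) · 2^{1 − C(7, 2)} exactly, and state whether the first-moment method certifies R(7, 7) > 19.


E[X] = C(19, 7) · 2^{1 − 21} = 50388 · 2^{−20} = 50388/1048576.
As a reduced fraction: E[X] = 12597/262144 ≈ 0.0480537.
Is E[X] < 1? YES.
Since E[X] < 1, there exists a 2-coloring of K_{19} with no monochromatic K_7; hence R(7, 7) > 19.

E[X] = 12597/262144 ≈ 0.0480537; E[X] < 1, so R(7, 7) > 19.


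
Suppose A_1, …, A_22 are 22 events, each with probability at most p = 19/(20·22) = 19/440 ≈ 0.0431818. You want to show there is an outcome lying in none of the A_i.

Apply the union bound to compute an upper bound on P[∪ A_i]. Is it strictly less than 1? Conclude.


Union bound: P[∪_{i=1}^{22} A_i] ≤ Σ_i P[A_i] ≤ 22·p = 22·(19/440) = 19/20.
Numerically: 19/20 ≈ 0.9500000.
Is 19/20 < 1? YES.
Since P[∪ A_i] ≤ 19/20 < 1, the complement has P[∩ A_i^c] ≥ 1 − 19/20 = 1/20 > 0, so some outcome avoids every A_i.

22·p = 19/20 ≈ 0.9500000; existence CERTIFIED by the union bound.


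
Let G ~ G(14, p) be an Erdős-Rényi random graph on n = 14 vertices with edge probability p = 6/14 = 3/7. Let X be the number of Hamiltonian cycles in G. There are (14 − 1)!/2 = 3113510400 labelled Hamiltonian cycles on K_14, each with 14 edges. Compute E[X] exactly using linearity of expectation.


K_14 has (14 − 1)!/2 = 3113510400 labelled Hamiltonian cycles.
For each such Hamiltonian cycle H, let X_H = 1 if all 14 edges of H are present in G. Then P[X_H = 1] = p^{14} = (3/7)^{14} = 4782969/678223072849.
By linearity of expectation: E[X] = Σ_H E[X_H] = 3113510400 · p^{14} = 3113510400 · 4782969/678223072849 = 2127403389196800/96889010407.
Numerically: E[X] ≈ 2.2e+04.

E[X] = 3113510400 · (3/7)^{14} = 2127403389196800/96889010407 ≈ 2.2e+04.


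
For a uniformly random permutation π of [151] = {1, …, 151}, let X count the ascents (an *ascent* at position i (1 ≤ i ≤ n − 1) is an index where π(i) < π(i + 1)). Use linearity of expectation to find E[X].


Write X = Σ X_I over i = 1, …, 150, with X_I the indicator of one ascent.
There are 150 indicators.
For each fixed i, the pair (π(i), π(i+1)) is a uniformly random ordered pair of distinct values from {1, …, 151}; by symmetry P[π(i) < π(i+1)] = 1/2.
By linearity: E[X] = 150 · (1/2) = (151 − 1) · (1/2) = 75 ≈ 75.0000.

E[X] = 75 = 75.0000.


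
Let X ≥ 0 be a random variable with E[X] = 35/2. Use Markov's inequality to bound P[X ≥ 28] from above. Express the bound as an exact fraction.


μ = E[X] = 35/2, a = 28.
Markov: P[X ≥ 28] ≤ μ/a = (35/2)/28 = 5/8.
Numerically: ≈ 0.625.
(Since a = 28 > μ = 17.500, the bound 5/8 is < 1 and informative.)

P[X ≥ 28] ≤ 5/8 ≈ 0.625.


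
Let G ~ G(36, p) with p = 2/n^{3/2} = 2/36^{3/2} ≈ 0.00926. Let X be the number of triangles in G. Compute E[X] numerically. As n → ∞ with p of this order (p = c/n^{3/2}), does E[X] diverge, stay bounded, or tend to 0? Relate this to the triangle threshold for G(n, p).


Number of potential triangles: C(36, 3) = 7140.
Each occurs with probability p³ ≈ (0.00926)³ ≈ 7.93832e-07.
By linearity: E[X] = C(36, 3)·p³ ≈ 7140 · 7.93832e-07 ≈ 0.006.
Since α = 3/2 > 1, p = c/n^{3/2} = o(1/n) is below the triangle threshold p ~ 1/n. Asymptotically E[X] ~ (c³/6)·n^{3(1−α)} = (2³/6)·n^{-1.5} → 0, so by Markov's inequality G has no triangles w.h.p.

E[X] ≈ 0.006; in regime p = Θ(1/n^{3/2}) E[X] tends to 0 (below the triangle threshold p ~ 1/n).


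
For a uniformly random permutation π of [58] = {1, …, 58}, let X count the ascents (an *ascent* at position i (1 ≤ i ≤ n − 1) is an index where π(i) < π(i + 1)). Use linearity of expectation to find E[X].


Write X = Σ X_I over i = 1, …, 57, with X_I the indicator of one ascent.
There are 57 indicators.
For each fixed i, the pair (π(i), π(i+1)) is a uniformly random ordered pair of distinct values from {1, …, 58}; by symmetry P[π(i) < π(i+1)] = 1/2.
By linearity: E[X] = 57 · (1/2) = (58 − 1) · (1/2) = 57/2 ≈ 28.5000.

E[X] = 57/2 = 28.5000.


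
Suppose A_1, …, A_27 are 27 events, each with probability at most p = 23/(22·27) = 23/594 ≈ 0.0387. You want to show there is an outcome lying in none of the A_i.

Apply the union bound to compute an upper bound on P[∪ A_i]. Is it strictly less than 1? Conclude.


Union bound: P[∪_{i=1}^{27} A_i] ≤ Σ_i P[A_i] ≤ 27·p = 27·(23/594) = 23/22.
Numerically: 23/22 ≈ 1.0455.
Is 23/22 < 1? NO.
Since the bound 23/22 is ≥ 1, the union bound is uninformative here; it does NOT by itself certify existence.

27·p = 23/22 ≈ 1.0455; existence NOT certified by the union bound.


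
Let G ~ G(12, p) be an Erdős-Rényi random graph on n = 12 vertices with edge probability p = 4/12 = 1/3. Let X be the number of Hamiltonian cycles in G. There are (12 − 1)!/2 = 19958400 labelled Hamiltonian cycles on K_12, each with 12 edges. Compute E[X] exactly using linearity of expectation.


K_12 has (12 − 1)!/2 = 19958400 labelled Hamiltonian cycles.
For each such Hamiltonian cycle H, let X_H = 1 if all 12 edges of H are present in G. Then P[X_H = 1] = p^{12} = (1/3)^{12} = 1/531441.
By linearity of expectation: E[X] = Σ_H E[X_H] = 19958400 · p^{12} = 19958400 · 1/531441 = 246400/6561.
Numerically: E[X] ≈ 37.5553.

E[X] = 19958400 · (1/3)^{12} = 246400/6561 ≈ 37.5553.


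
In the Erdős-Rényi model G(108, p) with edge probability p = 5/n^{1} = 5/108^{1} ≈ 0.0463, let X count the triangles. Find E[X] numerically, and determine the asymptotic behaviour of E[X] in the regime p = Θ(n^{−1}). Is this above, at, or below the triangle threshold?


Number of potential triangles: C(108, 3) = 204156.
Each occurs with probability p³ ≈ (0.0463)³ ≈ 9.92290e-05.
By linearity: E[X] = C(108, 3)·p³ ≈ 204156 · 9.92290e-05 ≈ 20.258.
Here α = 1, so p = 5/n is exactly at the triangle threshold p ~ 1/n. Asymptotically E[X] → c³/6 = 5³/6 = 125/6 ≈ 20.833, a bounded constant. In this regime the triangle count is asymptotically Poisson(c³/6).

E[X] ≈ 20.258; in regime p = Θ(1/n^{1}) E[X] stays bounded (at the triangle threshold p ~ 1/n).


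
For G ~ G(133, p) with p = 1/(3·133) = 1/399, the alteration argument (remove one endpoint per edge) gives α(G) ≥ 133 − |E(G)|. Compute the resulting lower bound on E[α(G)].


E[|E(G)|] = C(133, 2)·p = 8778 · (1/399) = 22.
E[α(G)] ≥ n − E[|E(G)|] = 133 − 22 = 111.
Numerically: ≈ 111.000.
(This is only a lower bound; the true E[α(G)] may be larger.)

E[α(G)] ≥ 111 ≈ 111.000.


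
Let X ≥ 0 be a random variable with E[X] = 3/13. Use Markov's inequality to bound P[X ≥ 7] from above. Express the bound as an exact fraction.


μ = E[X] = 3/13, a = 7.
Markov: P[X ≥ 7] ≤ μ/a = (3/13)/7 = 3/91.
Numerically: ≈ 0.0330.
(Since a = 7 > μ = 0.2308, the bound 3/91 is < 1 and informative.)

P[X ≥ 7] ≤ 3/91 ≈ 0.0330.


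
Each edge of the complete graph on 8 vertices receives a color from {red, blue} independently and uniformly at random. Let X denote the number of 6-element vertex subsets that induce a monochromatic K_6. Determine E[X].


Let X = Σ_S X_S over the C(8, 6) = 28 subsets S of size 6, where X_S = 1 if the K_6 on S is monochromatic.
For a fixed S, the K_6 on S has C(6, 2) = 15 edges. P[all 15 edges red] = (1/2)^15, and likewise for blue, so P[monochromatic] = 2·(1/2)^15 = 2^{1 − 15} = 1/16384.
By linearity of expectation: E[X] = C(8, 6) · 2^{1 − 15} = 28 · 1/16384 = 7/4096.
Numerically: E[X] ≈ 0.001709.

E[X] = C(8,6)·2^(1−C(6,2)) = 7/4096 ≈ 0.001709.


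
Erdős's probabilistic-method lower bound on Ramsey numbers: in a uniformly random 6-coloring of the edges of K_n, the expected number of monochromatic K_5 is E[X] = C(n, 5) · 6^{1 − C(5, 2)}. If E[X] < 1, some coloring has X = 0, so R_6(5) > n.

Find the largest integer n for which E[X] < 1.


We need C(n, 5) · 6^{1 − 10} < 1, i.e. C(n, 5) < 6^{10 − 1} = 10077696.
Check values of n near the boundary:
  n = 63: C(63, 5) = 7028847; 7028847 < 10077696? YES
  n = 64: C(64, 5) = 7624512; 7624512 < 10077696? YES
  n = 65: C(65, 5) = 8259888; 8259888 < 10077696? YES
  n = 66: C(66, 5) = 8936928; 8936928 < 10077696? YES
  n = 67: C(67, 5) = 9657648; 9657648 < 10077696? YES
  n = 68: C(68, 5) = 10424128; 10424128 < 10077696? NO
  n = 69: C(69, 5) = 11238513; 11238513 < 10077696? NO
The largest n with C(n, 5) < 10077696 is n = 67 (where E[X] = 67067/69984 ≈ 0.958). Hence R_6(5) > 67, i.e. R_6(5) ≥ 68.

Largest n = 67; hence R_6(5) > 67.


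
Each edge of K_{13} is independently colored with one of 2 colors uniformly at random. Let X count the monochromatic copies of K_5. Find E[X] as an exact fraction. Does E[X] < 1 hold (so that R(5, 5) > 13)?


E[X] = C(13, 5) · 2^{1 − 10} = 1287 · 2^{−9} = 1287/512.
As a reduced fraction: E[X] = 1287/512 ≈ 2.5137.
Is E[X] < 1? NO.
Since E[X] ≥ 1, the first-moment bound is inconclusive at n = 13; it does NOT by itself certify R(5, 5) > 13.

E[X] = 1287/512 ≈ 2.5137; E[X] ≥ 1; first-moment method inconclusive here.


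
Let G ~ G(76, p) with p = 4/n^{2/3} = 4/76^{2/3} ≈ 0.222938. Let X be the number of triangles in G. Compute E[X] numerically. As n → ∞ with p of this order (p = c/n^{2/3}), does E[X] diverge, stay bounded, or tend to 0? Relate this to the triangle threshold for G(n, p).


Number of potential triangles: C(76, 3) = 70300.
Each occurs with probability p³ ≈ (0.222938)³ ≈ 1.10803324e-02.
By linearity: E[X] = C(76, 3)·p³ ≈ 70300 · 1.10803324e-02 ≈ 778.947368.
Since α = 2/3 < 1, p = c/n^{2/3} ≫ 1/n is above the triangle threshold p ~ 1/n. Asymptotically E[X] ~ (c³/6)·n^{3(1−α)} = (4³/6)·n^{1} → ∞; triangles are abundant w.h.p.

E[X] ≈ 778.947368; in regime p = Θ(1/n^{2/3}) E[X] diverges (above the triangle threshold p ~ 1/n).


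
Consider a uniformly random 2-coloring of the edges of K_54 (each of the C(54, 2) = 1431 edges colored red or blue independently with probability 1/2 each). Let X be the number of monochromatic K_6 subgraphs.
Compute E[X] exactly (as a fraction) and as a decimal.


Let X = Σ_S X_S over the C(54, 6) = 25827165 subsets S of size 6, where X_S = 1 if the K_6 on S is monochromatic.
For a fixed S, the K_6 on S has C(6, 2) = 15 edges. P[all 15 edges red] = (1/2)^15, and likewise for blue, so P[monochromatic] = 2·(1/2)^15 = 2^{1 − 15} = 1/16384.
By linearity: E[X] = C(54, 6) · 2^{1 − 15} = 25827165 · 1/16384 = 25827165/16384.
Numerically: E[X] ≈ 1576.36505.

E[X] = C(54,6)·2^(1−C(6,2)) = 25827165/16384 ≈ 1576.36505.


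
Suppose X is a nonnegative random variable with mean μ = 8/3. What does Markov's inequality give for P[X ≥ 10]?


μ = E[X] = 8/3, a = 10.
Markov: P[X ≥ 10] ≤ μ/a = (8/3)/10 = 4/15.
Numerically: ≈ 0.26667.
(Since a = 10 > μ = 2.66667, the bound 4/15 is < 1 and informative.)

P[X ≥ 10] ≤ 4/15 ≈ 0.26667.


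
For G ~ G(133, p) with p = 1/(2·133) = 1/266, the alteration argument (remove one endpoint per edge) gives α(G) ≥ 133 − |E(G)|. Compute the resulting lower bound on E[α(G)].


E[|E(G)|] = C(133, 2)·p = 8778 · (1/266) = 33.
E[α(G)] ≥ n − E[|E(G)|] = 133 − 33 = 100.
Numerically: ≈ 100.00000.
(This is only a lower bound; the true E[α(G)] may be larger.)

E[α(G)] ≥ 100 ≈ 100.00000.


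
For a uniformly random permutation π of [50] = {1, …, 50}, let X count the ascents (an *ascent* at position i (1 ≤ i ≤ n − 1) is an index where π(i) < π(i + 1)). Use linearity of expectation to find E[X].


Write X = Σ X_I over i = 1, …, 49, with X_I the indicator of one ascent.
There are 49 indicators.
For each fixed i, the pair (π(i), π(i+1)) is a uniformly random ordered pair of distinct values from {1, …, 50}; by symmetry P[π(i) < π(i+1)] = 1/2.
By linearity: E[X] = 49 · (1/2) = (50 − 1) · (1/2) = 49/2 ≈ 24.5000.

E[X] = 49/2 = 24.5000.


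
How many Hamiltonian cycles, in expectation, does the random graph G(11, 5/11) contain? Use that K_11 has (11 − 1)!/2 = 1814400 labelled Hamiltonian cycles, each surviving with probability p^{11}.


K_11 has (11 − 1)!/2 = 1814400 labelled Hamiltonian cycles.
For each such Hamiltonian cycle H, let X_H = 1 if all 11 edges of H are present in G. Then P[X_H = 1] = p^{11} = (5/11)^{11} = 48828125/285311670611.
By linearity: E[X] = Σ_H E[X_H] = 1814400 · p^{11} = 1814400 · 48828125/285311670611 = 88593750000000/285311670611.
Numerically: E[X] ≈ 310.52.

E[X] = 1814400 · (5/11)^{11} = 88593750000000/285311670611 ≈ 310.52.


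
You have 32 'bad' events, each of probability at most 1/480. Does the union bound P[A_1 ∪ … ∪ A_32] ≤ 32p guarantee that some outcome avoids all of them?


Union bound: P[∪_{i=1}^{32} A_i] ≤ Σ_i P[A_i] ≤ 32·p = 32·(1/480) = 1/15.
Numerically: 1/15 ≈ 0.067.
Is 1/15 < 1? YES.
Since P[∪ A_i] ≤ 1/15 < 1, the complement has P[∩ A_i^c] ≥ 1 − 1/15 = 14/15 > 0, so some outcome avoids every A_i.

32·p = 1/15 ≈ 0.067; existence CERTIFIED by the union bound.


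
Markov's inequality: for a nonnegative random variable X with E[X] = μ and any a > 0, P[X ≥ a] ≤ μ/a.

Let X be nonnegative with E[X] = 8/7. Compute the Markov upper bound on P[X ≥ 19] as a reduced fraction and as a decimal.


μ = E[X] = 8/7, a = 19.
Markov: P[X ≥ 19] ≤ μ/a = (8/7)/19 = 8/133.
Numerically: ≈ 0.060.
(Since a = 19 > μ = 1.143, the bound 8/133 is < 1 and informative.)

P[X ≥ 19] ≤ 8/133 ≈ 0.060.


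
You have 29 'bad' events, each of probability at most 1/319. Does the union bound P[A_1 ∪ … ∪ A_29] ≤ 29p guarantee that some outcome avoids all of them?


Union bound: P[∪_{i=1}^{29} A_i] ≤ Σ_i P[A_i] ≤ 29·p = 29·(1/319) = 1/11.
Numerically: 1/11 ≈ 0.091.
Is 1/11 < 1? YES.
Since P[∪ A_i] ≤ 1/11 < 1, the complement has P[∩ A_i^c] ≥ 1 − 1/11 = 10/11 > 0, so some outcome avoids every A_i.

29·p = 1/11 ≈ 0.091; existence CERTIFIED by the union bound.


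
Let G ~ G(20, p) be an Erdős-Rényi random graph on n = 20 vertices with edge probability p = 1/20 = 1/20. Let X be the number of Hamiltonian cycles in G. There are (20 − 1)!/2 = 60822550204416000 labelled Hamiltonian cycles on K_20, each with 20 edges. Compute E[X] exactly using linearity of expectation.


K_20 has (20 − 1)!/2 = 60822550204416000 labelled Hamiltonian cycles.
For each such Hamiltonian cycle H, let X_H = 1 if all 20 edges of H are present in G. Then P[X_H = 1] = p^{20} = (1/20)^{20} = 1/104857600000000000000000000.
By linearity: E[X] = Σ_H E[X_H] = 60822550204416000 · p^{20} = 60822550204416000 · 1/104857600000000000000000000 = 14849255421/25600000000000000000.
Numerically: E[X] ≈ 5.80049e-10.

E[X] = 60822550204416000 · (1/20)^{20} = 14849255421/25600000000000000000 ≈ 5.80049e-10.


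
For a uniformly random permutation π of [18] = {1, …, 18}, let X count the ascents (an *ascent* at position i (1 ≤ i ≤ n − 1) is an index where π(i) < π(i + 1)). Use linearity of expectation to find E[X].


Write X = Σ X_I over i = 1, …, 17, with X_I the indicator of one ascent.
There are 17 indicators.
For each fixed i, the pair (π(i), π(i+1)) is a uniformly random ordered pair of distinct values from {1, …, 18}; by symmetry P[π(i) < π(i+1)] = 1/2.
By linearity: E[X] = 17 · (1/2) = (18 − 1) · (1/2) = 17/2 ≈ 8.500000.

E[X] = 17/2 = 8.500000.


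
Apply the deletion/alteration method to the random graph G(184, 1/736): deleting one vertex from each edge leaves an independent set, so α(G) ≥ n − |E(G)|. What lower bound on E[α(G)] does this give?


E[|E(G)|] = C(184, 2)·p = 16836 · (1/736) = 183/8.
E[α(G)] ≥ n − E[|E(G)|] = 184 − 183/8 = 1289/8.
Numerically: ≈ 161.125000.
(This is only a lower bound; the true E[α(G)] may be larger.)

E[α(G)] ≥ 1289/8 ≈ 161.125000.


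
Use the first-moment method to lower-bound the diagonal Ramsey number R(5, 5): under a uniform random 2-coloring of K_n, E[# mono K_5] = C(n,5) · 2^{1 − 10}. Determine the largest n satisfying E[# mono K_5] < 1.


We need C(n, 5) · 2^{1 − 10} < 1, i.e. C(n, 5) < 2^{10 − 1} = 512.
Check values of n near the boundary:
  n = 9: C(9, 5) = 126; 126 < 512? YES
  n = 10: C(10, 5) = 252; 252 < 512? YES
  n = 11: C(11, 5) = 462; 462 < 512? YES
  n = 12: C(12, 5) = 792; 792 < 512? NO
  n = 13: C(13, 5) = 1287; 1287 < 512? NO
  n = 14: C(14, 5) = 2002; 2002 < 512? NO
The largest n with C(n, 5) < 512 is n = 11 (where E[X] = 231/256 ≈ 0.9023). Hence R(5, 5) > 11, i.e. R(5, 5) ≥ 12.

Largest n = 11; hence R(5, 5) > 11.


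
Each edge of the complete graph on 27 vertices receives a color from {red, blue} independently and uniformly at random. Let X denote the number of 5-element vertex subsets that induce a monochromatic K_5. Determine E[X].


Let X = Σ_S X_S over the C(27, 5) = 80730 subsets S of size 5, where X_S = 1 if the K_5 on S is monochromatic.
For a fixed S, the K_5 on S has C(5, 2) = 10 edges. P[all 10 edges red] = (1/2)^10, and likewise for blue, so P[monochromatic] = 2·(1/2)^10 = 2^{1 − 10} = 1/512.
Summing: E[X] = C(27, 5) · 2^{1 − 10} = 80730 · 1/512 = 40365/256.
Numerically: E[X] ≈ 157.675781.

E[X] = C(27,5)·2^(1−C(5,2)) = 40365/256 ≈ 157.675781.


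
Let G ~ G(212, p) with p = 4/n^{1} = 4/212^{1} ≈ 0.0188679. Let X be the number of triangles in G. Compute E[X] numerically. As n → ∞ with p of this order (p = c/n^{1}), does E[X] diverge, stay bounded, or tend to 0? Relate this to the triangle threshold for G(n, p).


Number of potential triangles: C(212, 3) = 1565620.
Each occurs with probability p³ ≈ (0.0188679)³ ≈ 6.71695426e-06.
By linearity: E[X] = C(212, 3)·p³ ≈ 1565620 · 6.71695426e-06 ≈ 10.516198.
Here α = 1, so p = 4/n is exactly at the triangle threshold p ~ 1/n. Asymptotically E[X] → c³/6 = 4³/6 = 32/3 ≈ 10.666667, a bounded constant. In this regime the triangle count is asymptotically Poisson(c³/6).

E[X] ≈ 10.516198; in regime p = Θ(1/n^{1}) E[X] stays bounded (at the triangle threshold p ~ 1/n).


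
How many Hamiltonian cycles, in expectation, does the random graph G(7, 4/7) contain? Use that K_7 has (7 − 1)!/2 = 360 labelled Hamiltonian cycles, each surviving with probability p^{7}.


K_7 has (7 − 1)!/2 = 360 labelled Hamiltonian cycles.
For each such Hamiltonian cycle H, let X_H = 1 if all 7 edges of H are present in G. Then P[X_H = 1] = p^{7} = (4/7)^{7} = 16384/823543.
By linearity: E[X] = Σ_H E[X_H] = 360 · p^{7} = 360 · 16384/823543 = 5898240/823543.
Numerically: E[X] ≈ 7.16203.

E[X] = 360 · (4/7)^{7} = 5898240/823543 ≈ 7.16203.


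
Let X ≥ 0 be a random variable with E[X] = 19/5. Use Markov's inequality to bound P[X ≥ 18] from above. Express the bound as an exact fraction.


μ = E[X] = 19/5, a = 18.
Markov: P[X ≥ 18] ≤ μ/a = (19/5)/18 = 19/90.
Numerically: ≈ 0.211111.
(Since a = 18 > μ = 3.800000, the bound 19/90 is < 1 and informative.)

P[X ≥ 18] ≤ 19/90 ≈ 0.211111.


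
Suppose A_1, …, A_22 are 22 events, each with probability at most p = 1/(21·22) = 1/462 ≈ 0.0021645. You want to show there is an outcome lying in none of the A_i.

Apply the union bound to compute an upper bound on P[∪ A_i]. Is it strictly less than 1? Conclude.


Union bound: P[∪_{i=1}^{22} A_i] ≤ Σ_i P[A_i] ≤ 22·p = 22·(1/462) = 1/21.
Numerically: 1/21 ≈ 0.0476190.
Is 1/21 < 1? YES.
Since P[∪ A_i] ≤ 1/21 < 1, the complement has P[∩ A_i^c] ≥ 1 − 1/21 = 20/21 > 0, so some outcome avoids every A_i.

22·p = 1/21 ≈ 0.0476190; existence CERTIFIED by the union bound.


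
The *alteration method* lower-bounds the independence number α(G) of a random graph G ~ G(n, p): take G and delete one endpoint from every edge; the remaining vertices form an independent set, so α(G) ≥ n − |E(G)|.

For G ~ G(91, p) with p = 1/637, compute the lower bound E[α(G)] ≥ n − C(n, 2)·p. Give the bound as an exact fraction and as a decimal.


E[|E(G)|] = C(91, 2)·p = 4095 · (1/637) = 45/7.
E[α(G)] ≥ n − E[|E(G)|] = 91 − 45/7 = 592/7.
Numerically: ≈ 84.57143.
(This is only a lower bound; the true E[α(G)] may be larger.)

E[α(G)] ≥ 592/7 ≈ 84.57143.


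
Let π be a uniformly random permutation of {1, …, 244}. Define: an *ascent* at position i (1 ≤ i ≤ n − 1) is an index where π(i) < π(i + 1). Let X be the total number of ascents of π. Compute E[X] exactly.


Write X = Σ X_I over i = 1, …, 243, with X_I the indicator of one ascent.
There are 243 indicators.
For each fixed i, the pair (π(i), π(i+1)) is a uniformly random ordered pair of distinct values from {1, …, 244}; by symmetry P[π(i) < π(i+1)] = 1/2.
By linearity: E[X] = 243 · (1/2) = (244 − 1) · (1/2) = 243/2 ≈ 121.500.

E[X] = 243/2 = 121.500.


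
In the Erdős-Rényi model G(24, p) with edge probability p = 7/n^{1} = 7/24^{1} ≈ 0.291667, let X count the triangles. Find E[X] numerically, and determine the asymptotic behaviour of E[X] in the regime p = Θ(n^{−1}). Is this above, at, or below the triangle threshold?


Number of potential triangles: C(24, 3) = 2024.
Each occurs with probability p³ ≈ (0.291667)³ ≈ 2.48119213e-02.
By linearity: E[X] = C(24, 3)·p³ ≈ 2024 · 2.48119213e-02 ≈ 50.219329.
Here α = 1, so p = 7/n is exactly at the triangle threshold p ~ 1/n. Asymptotically E[X] → c³/6 = 7³/6 = 343/6 ≈ 57.166667, a bounded constant. In this regime the triangle count is asymptotically Poisson(c³/6).

E[X] ≈ 50.219329; in regime p = Θ(1/n^{1}) E[X] stays bounded (at the triangle threshold p ~ 1/n).


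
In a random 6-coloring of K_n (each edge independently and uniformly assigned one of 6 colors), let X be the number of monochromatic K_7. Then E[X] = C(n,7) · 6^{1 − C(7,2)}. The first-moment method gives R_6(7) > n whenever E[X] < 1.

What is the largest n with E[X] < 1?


We need C(n, 7) · 6^{1 − 21} < 1, i.e. C(n, 7) < 6^{21 − 1} = 3656158440062976.
Check values of n near the boundary:
  n = 565: C(565, 7) = 3513212521235560; 3513212521235560 < 3656158440062976? YES
  n = 566: C(566, 7) = 3557206237959440; 3557206237959440 < 3656158440062976? YES
  n = 567: C(567, 7) = 3601671315933933; 3601671315933933 < 3656158440062976? YES
  n = 568: C(568, 7) = 3646611956239704; 3646611956239704 < 3656158440062976? YES
  n = 569: C(569, 7) = 3692032389858348; 3692032389858348 < 3656158440062976? NO
The largest n with C(n, 7) < 3656158440062976 is n = 568 (where E[X] = 16882462760369/16926659444736 ≈ 0.9973889). Hence R_6(7) > 568, i.e. R_6(7) ≥ 569.

Largest n = 568; hence R_6(7) > 568.


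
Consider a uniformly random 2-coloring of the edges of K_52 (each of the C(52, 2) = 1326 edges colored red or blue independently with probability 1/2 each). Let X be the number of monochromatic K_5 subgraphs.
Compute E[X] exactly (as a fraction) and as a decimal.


Let X = Σ_S X_S over the C(52, 5) = 2598960 subsets S of size 5, where X_S = 1 if the K_5 on S is monochromatic.
For a fixed S, the K_5 on S has C(5, 2) = 10 edges. P[all 10 edges red] = (1/2)^10, and likewise for blue, so P[monochromatic] = 2·(1/2)^10 = 2^{1 − 10} = 1/512.
Summing: E[X] = C(52, 5) · 2^{1 − 10} = 2598960 · 1/512 = 162435/32.
Numerically: E[X] ≈ 5076.0938.

E[X] = C(52,5)·2^(1−C(5,2)) = 162435/32 ≈ 5076.0938.


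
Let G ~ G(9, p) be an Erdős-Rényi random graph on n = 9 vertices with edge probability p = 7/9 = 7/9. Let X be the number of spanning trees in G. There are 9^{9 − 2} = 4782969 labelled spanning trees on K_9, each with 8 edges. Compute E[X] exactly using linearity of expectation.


K_9 has 9^{9 − 2} = 4782969 labelled spanning trees.
For each such spanning tree H, let X_H = 1 if all 8 edges of H are present in G. Then P[X_H = 1] = p^{8} = (7/9)^{8} = 5764801/43046721.
Summing the indicators: E[X] = Σ_H E[X_H] = 4782969 · p^{8} = 4782969 · 5764801/43046721 = 5764801/9.
Numerically: E[X] ≈ 6.41e+05.

E[X] = 4782969 · (7/9)^{8} = 5764801/9 ≈ 6.41e+05.


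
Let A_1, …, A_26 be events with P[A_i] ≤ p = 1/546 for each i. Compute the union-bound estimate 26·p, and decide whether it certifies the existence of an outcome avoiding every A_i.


Union bound: P[∪_{i=1}^{26} A_i] ≤ Σ_i P[A_i] ≤ 26·p = 26·(1/546) = 1/21.
Numerically: 1/21 ≈ 0.0476.
Is 1/21 < 1? YES.
Since P[∪ A_i] ≤ 1/21 < 1, the complement has P[∩ A_i^c] ≥ 1 − 1/21 = 20/21 > 0, so some outcome avoids every A_i.

26·p = 1/21 ≈ 0.0476; existence CERTIFIED by the union bound.


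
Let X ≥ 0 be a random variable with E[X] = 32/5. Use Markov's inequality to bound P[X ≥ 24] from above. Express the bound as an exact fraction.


μ = E[X] = 32/5, a = 24.
Markov: P[X ≥ 24] ≤ μ/a = (32/5)/24 = 4/15.
Numerically: ≈ 0.26667.
(Since a = 24 > μ = 6.40000, the bound 4/15 is < 1 and informative.)

P[X ≥ 24] ≤ 4/15 ≈ 0.26667.


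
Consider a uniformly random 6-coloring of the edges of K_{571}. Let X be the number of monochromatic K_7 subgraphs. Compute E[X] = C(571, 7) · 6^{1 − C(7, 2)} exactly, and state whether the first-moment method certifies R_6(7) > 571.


E[X] = C(571, 7) · 6^{1 − 21} = 3784329711421830 · 6^{−20} = 3784329711421830/3656158440062976.
As a reduced fraction: E[X] = 70080179841145/67706637778944 ≈ 1.035.
Is E[X] < 1? NO.
Since E[X] ≥ 1, the first-moment bound is inconclusive at n = 571; it does NOT by itself certify R_6(7) > 571.

E[X] = 70080179841145/67706637778944 ≈ 1.035; E[X] ≥ 1; first-moment method inconclusive here.


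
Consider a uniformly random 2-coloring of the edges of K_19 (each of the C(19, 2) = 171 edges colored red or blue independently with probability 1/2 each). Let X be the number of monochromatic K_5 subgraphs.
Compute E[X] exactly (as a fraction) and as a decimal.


Let X = Σ_S X_S over the C(19, 5) = 11628 subsets S of size 5, where X_S = 1 if the K_5 on S is monochromatic.
For a fixed S, the K_5 on S has C(5, 2) = 10 edges. P[all 10 edges red] = (1/2)^10, and likewise for blue, so P[monochromatic] = 2·(1/2)^10 = 2^{1 − 10} = 1/512.
Summing: E[X] = C(19, 5) · 2^{1 − 10} = 11628 · 1/512 = 2907/128.
Numerically: E[X] ≈ 22.710938.

E[X] = C(19,5)·2^(1−C(5,2)) = 2907/128 ≈ 22.710938.


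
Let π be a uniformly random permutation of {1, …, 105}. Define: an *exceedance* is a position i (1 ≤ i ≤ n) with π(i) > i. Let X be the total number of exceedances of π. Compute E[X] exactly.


Write X = Σ_{i=1}^{105} X_i, where X_i = 1_{π(i) > i}.
For each fixed i, π(i) is uniform over {1, …, 105} (marginal of a uniform permutation), so P[π(i) > i] = (n − i)/n. Summing: Σ_{i=1}^{105} (n − i)/n = (0 + 1 + … + 104)/105 = 105(105 − 1)/(2·105) = (105 − 1)/2.
Hence E[X] = Σ_{i=1}^{105} (105 − i)/105 = 52 ≈ 52.00000.

E[X] = 52 = 52.00000.


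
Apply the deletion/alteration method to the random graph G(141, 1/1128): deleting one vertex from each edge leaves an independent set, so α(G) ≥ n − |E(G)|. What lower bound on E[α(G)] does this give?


E[|E(G)|] = C(141, 2)·p = 9870 · (1/1128) = 35/4.
E[α(G)] ≥ n − E[|E(G)|] = 141 − 35/4 = 529/4.
Numerically: ≈ 132.250.
(This is only a lower bound; the true E[α(G)] may be larger.)

E[α(G)] ≥ 529/4 ≈ 132.250.


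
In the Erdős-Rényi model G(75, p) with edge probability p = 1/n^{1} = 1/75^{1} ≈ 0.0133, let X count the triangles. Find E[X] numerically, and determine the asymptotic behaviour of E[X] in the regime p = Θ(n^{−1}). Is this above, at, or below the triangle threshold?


Number of potential triangles: C(75, 3) = 67525.
Each occurs with probability p³ ≈ (0.0133)³ ≈ 2.37037e-06.
By linearity: E[X] = C(75, 3)·p³ ≈ 67525 · 2.37037e-06 ≈ 0.160.
Here α = 1, so p = 1/n is exactly at the triangle threshold p ~ 1/n. Asymptotically E[X] → c³/6 = 1³/6 = 1/6 ≈ 0.167, a bounded constant. In this regime the triangle count is asymptotically Poisson(c³/6).

E[X] ≈ 0.160; in regime p = Θ(1/n^{1}) E[X] stays bounded (at the triangle threshold p ~ 1/n).


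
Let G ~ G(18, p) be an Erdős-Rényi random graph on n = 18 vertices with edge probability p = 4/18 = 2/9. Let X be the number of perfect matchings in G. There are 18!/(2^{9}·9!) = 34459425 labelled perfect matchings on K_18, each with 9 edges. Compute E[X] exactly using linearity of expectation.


K_18 has 18!/(2^{9}·9!) = 34459425 labelled perfect matchings.
For each such perfect matching H, let X_H = 1 if all 9 edges of H are present in G. Then P[X_H = 1] = p^{9} = (2/9)^{9} = 512/387420489.
By linearity of expectation: E[X] = Σ_H E[X_H] = 34459425 · p^{9} = 34459425 · 512/387420489 = 217817600/4782969.
Numerically: E[X] ≈ 45.54.

E[X] = 34459425 · (2/9)^{9} = 217817600/4782969 ≈ 45.54.


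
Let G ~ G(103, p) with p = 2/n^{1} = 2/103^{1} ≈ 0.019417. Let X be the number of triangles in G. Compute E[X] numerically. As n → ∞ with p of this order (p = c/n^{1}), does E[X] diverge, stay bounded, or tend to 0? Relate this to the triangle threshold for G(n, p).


Number of potential triangles: C(103, 3) = 176851.
Each occurs with probability p³ ≈ (0.019417)³ ≈ 7.3211333e-06.
By linearity: E[X] = C(103, 3)·p³ ≈ 176851 · 7.3211333e-06 ≈ 1.29475.
Here α = 1, so p = 2/n is exactly at the triangle threshold p ~ 1/n. Asymptotically E[X] → c³/6 = 2³/6 = 4/3 ≈ 1.33333, a bounded constant. In this regime the triangle count is asymptotically Poisson(c³/6).

E[X] ≈ 1.29475; in regime p = Θ(1/n^{1}) E[X] stays bounded (at the triangle threshold p ~ 1/n).


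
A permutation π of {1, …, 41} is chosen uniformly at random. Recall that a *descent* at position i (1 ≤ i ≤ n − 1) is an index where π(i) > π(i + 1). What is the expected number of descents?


Write X = Σ X_I over i = 1, …, 40, with X_I the indicator of one descent.
There are 40 indicators.
For each fixed i, the pair (π(i), π(i+1)) is a uniformly random ordered pair of distinct values from {1, …, 41}; by symmetry P[π(i) > π(i+1)] = 1/2.
By linearity: E[X] = 40 · (1/2) = (41 − 1) · (1/2) = 20 ≈ 20.000.

E[X] = 20 = 20.000.


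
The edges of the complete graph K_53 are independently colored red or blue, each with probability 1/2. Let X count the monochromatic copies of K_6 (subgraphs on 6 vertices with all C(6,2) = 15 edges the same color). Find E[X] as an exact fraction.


Let X = Σ_S X_S over the C(53, 6) = 22957480 subsets S of size 6, where X_S = 1 if the K_6 on S is monochromatic.
For a fixed S, the K_6 on S has C(6, 2) = 15 edges. P[all 15 edges red] = (1/2)^15, and likewise for blue, so P[monochromatic] = 2·(1/2)^15 = 2^{1 − 15} = 1/16384.
By linearity: E[X] = C(53, 6) · 2^{1 − 15} = 22957480 · 1/16384 = 2869685/2048.
Numerically: E[X] ≈ 1401.213379.

E[X] = C(53,6)·2^(1−C(6,2)) = 2869685/2048 ≈ 1401.213379.


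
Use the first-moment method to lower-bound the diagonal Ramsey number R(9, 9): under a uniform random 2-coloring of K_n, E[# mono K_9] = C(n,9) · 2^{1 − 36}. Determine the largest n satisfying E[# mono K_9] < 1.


We need C(n, 9) · 2^{1 − 36} < 1, i.e. C(n, 9) < 2^{36 − 1} = 34359738368.
Check values of n near the boundary:
  n = 64: C(64, 9) = 27540584512; 27540584512 < 34359738368? YES
  n = 65: C(65, 9) = 31966749880; 31966749880 < 34359738368? YES
  n = 66: C(66, 9) = 37014131440; 37014131440 < 34359738368? NO
The largest n with C(n, 9) < 34359738368 is n = 65 (where E[X] = 3995843735/4294967296 ≈ 0.93035). Hence R(9, 9) > 65, i.e. R(9, 9) ≥ 66.

Largest n = 65; hence R(9, 9) > 65.


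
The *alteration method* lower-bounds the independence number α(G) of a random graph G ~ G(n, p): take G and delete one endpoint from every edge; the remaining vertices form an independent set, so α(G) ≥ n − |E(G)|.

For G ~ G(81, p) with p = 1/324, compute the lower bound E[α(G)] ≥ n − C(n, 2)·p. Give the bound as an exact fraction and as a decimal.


E[|E(G)|] = C(81, 2)·p = 3240 · (1/324) = 10.
E[α(G)] ≥ n − E[|E(G)|] = 81 − 10 = 71.
Numerically: ≈ 71.0000.
(This is only a lower bound; the true E[α(G)] may be larger.)

E[α(G)] ≥ 71 ≈ 71.0000.


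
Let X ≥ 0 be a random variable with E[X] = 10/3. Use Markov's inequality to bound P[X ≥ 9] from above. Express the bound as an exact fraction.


μ = E[X] = 10/3, a = 9.
Markov: P[X ≥ 9] ≤ μ/a = (10/3)/9 = 10/27.
Numerically: ≈ 0.370.
(Since a = 9 > μ = 3.333, the bound 10/27 is < 1 and informative.)

P[X ≥ 9] ≤ 10/27 ≈ 0.370.


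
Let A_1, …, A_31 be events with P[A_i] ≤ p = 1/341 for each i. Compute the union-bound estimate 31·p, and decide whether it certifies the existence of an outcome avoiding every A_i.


Union bound: P[∪_{i=1}^{31} A_i] ≤ Σ_i P[A_i] ≤ 31·p = 31·(1/341) = 1/11.
Numerically: 1/11 ≈ 0.0909.
Is 1/11 < 1? YES.
Since P[∪ A_i] ≤ 1/11 < 1, the complement has P[∩ A_i^c] ≥ 1 − 1/11 = 10/11 > 0, so some outcome avoids every A_i.

31·p = 1/11 ≈ 0.0909; existence CERTIFIED by the union bound.


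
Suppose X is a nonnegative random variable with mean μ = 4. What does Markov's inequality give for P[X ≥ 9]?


μ = E[X] = 4, a = 9.
Markov: P[X ≥ 9] ≤ μ/a = (4)/9 = 4/9.
Numerically: ≈ 0.444444.
(Since a = 9 > μ = 4.000000, the bound 4/9 is < 1 and informative.)

P[X ≥ 9] ≤ 4/9 ≈ 0.444444.


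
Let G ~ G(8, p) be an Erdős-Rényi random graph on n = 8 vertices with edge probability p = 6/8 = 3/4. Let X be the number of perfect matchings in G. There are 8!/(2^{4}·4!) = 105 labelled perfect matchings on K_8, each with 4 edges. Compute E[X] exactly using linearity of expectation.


K_8 has 8!/(2^{4}·4!) = 105 labelled perfect matchings.
For each such perfect matching H, let X_H = 1 if all 4 edges of H are present in G. Then P[X_H = 1] = p^{4} = (3/4)^{4} = 81/256.
Summing the indicators: E[X] = Σ_H E[X_H] = 105 · p^{4} = 105 · 81/256 = 8505/256.
Numerically: E[X] ≈ 33.22.

E[X] = 105 · (3/4)^{4} = 8505/256 ≈ 33.22.


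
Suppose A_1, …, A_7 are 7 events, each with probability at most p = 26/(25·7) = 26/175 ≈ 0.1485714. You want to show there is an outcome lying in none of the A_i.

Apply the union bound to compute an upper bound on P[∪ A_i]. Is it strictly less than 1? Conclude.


Union bound: P[∪_{i=1}^{7} A_i] ≤ Σ_i P[A_i] ≤ 7·p = 7·(26/175) = 26/25.
Numerically: 26/25 ≈ 1.0400000.
Is 26/25 < 1? NO.
Since the bound 26/25 is ≥ 1, the union bound is uninformative here; it does NOT by itself certify existence.

7·p = 26/25 ≈ 1.0400000; existence NOT certified by the union bound.


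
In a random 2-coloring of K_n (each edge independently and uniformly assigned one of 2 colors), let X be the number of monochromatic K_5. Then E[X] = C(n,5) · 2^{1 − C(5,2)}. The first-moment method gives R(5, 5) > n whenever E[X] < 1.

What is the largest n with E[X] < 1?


We need C(n, 5) · 2^{1 − 10} < 1, i.e. C(n, 5) < 2^{10 − 1} = 512.
Check values of n near the boundary:
  n = 10: C(10, 5) = 252; 252 < 512? YES
  n = 11: C(11, 5) = 462; 462 < 512? YES
  n = 12: C(12, 5) = 792; 792 < 512? NO
  n = 13: C(13, 5) = 1287; 1287 < 512? NO
  n = 14: C(14, 5) = 2002; 2002 < 512? NO
The largest n with C(n, 5) < 512 is n = 11 (where E[X] = 231/256 ≈ 0.9023). Hence R(5, 5) > 11, i.e. R(5, 5) ≥ 12.

Largest n = 11; hence R(5, 5) > 11.
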